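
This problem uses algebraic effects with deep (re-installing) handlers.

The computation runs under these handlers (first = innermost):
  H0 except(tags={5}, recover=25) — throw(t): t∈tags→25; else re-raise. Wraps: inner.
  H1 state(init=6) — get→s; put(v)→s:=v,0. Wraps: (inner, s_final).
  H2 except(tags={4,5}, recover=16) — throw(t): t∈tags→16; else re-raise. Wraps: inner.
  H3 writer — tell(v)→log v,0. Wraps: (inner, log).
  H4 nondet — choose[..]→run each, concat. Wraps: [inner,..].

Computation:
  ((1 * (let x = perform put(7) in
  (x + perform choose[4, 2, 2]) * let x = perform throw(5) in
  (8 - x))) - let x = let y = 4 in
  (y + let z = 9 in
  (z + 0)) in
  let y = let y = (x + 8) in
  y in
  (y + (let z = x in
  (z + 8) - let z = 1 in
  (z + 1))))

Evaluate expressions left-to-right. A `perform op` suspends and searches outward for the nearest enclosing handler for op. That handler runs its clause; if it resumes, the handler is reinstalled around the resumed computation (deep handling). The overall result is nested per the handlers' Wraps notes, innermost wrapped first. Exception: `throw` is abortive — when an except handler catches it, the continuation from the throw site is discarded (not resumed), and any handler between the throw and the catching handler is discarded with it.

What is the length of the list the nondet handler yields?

Answer: 3

Evaluation trace:
put(7) @ H1 ⇒ s:=7
choose[4, 2, 2] @ H4
  branch[0] choose=4:
    throw(5) @ H0 caught ⇒ 25
    H1 returns (25, 7)
    H2 returns (25, 7)
    H3 returns ((25, 7), ())
    H4 returns [((25, 7), ())]
  branch[1] choose=2:
    throw(5) @ H0 caught ⇒ 25
    H1 returns (25, 7)
    H2 returns (25, 7)
    H3 returns ((25, 7), ())
    H4 returns [((25, 7), ())]
  branch[2] choose=2:
    throw(5) @ H0 caught ⇒ 25
    H1 returns (25, 7)
    H2 returns (25, 7)
    H3 returns ((25, 7), ())
    H4 returns [((25, 7), ())]
= [((25, 7), ()), ((25, 7), ()), ((25, 7), ())]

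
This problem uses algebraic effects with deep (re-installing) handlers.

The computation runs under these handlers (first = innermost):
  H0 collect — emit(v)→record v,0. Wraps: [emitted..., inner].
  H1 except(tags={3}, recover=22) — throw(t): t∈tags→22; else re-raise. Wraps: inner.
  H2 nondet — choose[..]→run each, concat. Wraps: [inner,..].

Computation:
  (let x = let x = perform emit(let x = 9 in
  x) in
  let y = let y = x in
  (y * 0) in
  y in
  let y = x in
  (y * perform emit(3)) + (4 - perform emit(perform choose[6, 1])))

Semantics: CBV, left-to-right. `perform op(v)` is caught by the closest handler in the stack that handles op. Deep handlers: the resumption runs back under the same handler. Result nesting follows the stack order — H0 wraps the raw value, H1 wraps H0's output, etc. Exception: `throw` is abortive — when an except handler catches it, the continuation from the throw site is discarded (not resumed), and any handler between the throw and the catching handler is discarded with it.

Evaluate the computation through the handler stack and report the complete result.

Answer: [[9, 3, 6, 4], [9, 3, 1, 4]]

Step-by-step:
emit(9) @ H0 ⇒ out+=9
emit(3) @ H0 ⇒ out+=3
choose[6, 1] @ H2
  branch[0] choose=6:
    emit(6) @ H0 ⇒ out+=6
    H0 returns [9, 3, 6, 4]
    H1 returns [9, 3, 6, 4]
    H2 returns [[9, 3, 6, 4]]
  branch[1] choose=1:
    emit(1) @ H0 ⇒ out+=1
    H0 returns [9, 3, 1, 4]
    H1 returns [9, 3, 1, 4]
    H2 returns [[9, 3, 1, 4]]
= [[9, 3, 6, 4], [9, 3, 1, 4]]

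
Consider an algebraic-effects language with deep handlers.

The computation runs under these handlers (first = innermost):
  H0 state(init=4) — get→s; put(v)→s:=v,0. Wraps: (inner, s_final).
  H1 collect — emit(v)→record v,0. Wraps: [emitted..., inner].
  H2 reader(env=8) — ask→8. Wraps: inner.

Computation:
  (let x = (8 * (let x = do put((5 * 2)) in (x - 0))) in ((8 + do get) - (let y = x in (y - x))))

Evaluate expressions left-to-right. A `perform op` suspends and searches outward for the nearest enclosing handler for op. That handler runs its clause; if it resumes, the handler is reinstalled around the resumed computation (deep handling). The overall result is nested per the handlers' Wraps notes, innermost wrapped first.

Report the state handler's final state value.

Answer: 10

Working:
put(10) @ H0 ⇒ s:=10
get @ H0 ⇒ 10
H0 returns (18, 10)
H1 returns [(18, 10)]
H2 returns [(18, 10)]
= [(18, 10)]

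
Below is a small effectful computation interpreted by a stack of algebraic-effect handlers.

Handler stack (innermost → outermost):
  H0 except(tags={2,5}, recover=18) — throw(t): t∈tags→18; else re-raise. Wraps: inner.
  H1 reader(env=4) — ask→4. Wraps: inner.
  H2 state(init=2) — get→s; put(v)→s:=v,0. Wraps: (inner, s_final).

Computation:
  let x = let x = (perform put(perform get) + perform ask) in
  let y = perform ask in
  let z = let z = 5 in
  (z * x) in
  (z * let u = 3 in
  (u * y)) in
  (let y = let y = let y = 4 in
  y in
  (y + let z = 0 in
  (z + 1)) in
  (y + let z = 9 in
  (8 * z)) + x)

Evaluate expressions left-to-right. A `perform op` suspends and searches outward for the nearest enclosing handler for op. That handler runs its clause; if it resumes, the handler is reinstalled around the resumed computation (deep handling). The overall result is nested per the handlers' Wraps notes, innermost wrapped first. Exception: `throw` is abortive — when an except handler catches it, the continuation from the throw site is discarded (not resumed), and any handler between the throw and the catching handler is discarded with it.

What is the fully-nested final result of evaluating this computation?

Answer: (317, 2)

Working:
get @ H2 ⇒ 2
put(2) @ H2 ⇒ s:=2
ask @ H1 ⇒ 4
ask @ H1 ⇒ 4
H0 returns 317
H1 returns 317
H2 returns (317, 2)
= (317, 2)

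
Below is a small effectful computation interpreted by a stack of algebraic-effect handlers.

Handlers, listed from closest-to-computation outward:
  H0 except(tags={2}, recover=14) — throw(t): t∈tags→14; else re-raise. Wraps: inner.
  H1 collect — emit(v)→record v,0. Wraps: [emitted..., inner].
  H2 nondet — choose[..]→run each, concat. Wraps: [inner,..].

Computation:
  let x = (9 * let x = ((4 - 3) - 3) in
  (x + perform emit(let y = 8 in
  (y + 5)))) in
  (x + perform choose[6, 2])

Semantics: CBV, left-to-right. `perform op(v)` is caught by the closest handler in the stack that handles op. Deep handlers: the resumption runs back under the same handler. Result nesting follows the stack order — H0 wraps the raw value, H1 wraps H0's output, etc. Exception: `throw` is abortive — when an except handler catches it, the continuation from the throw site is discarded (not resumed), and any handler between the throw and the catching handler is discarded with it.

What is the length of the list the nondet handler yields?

Working:
emit(13) @ H1 ⇒ out+=13
choose[6, 2] @ H2
  branch[0] choose=6:
    H0 returns -12
    H1 returns [13, -12]
    H2 returns [[13, -12]]
  branch[1] choose=2:
    H0 returns -16
    H1 returns [13, -16]
    H2 returns [[13, -16]]
= [[13, -12], [13, -16]]

Answer: 2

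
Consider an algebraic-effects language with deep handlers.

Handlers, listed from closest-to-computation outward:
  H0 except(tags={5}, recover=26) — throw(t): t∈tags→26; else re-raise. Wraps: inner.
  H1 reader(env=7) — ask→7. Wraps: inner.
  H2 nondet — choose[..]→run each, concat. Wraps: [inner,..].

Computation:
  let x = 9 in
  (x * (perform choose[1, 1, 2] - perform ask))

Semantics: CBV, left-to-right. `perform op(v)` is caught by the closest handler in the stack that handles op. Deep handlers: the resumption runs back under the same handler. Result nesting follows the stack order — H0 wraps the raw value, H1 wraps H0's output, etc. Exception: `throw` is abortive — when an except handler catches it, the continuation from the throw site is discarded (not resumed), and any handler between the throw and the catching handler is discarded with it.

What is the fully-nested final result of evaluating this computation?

Working:
choose[1, 1, 2] @ H2
  branch[0] choose=1:
    ask @ H1 ⇒ 7
    H0 returns -54
    H1 returns -54
    H2 returns [-54]
  branch[1] choose=1:
    ask @ H1 ⇒ 7
    H0 returns -54
    H1 returns -54
    H2 returns [-54]
  branch[2] choose=2:
    ask @ H1 ⇒ 7
    H0 returns -45
    H1 returns -45
    H2 returns [-45]
= [-54, -54, -45]

Answer: [-54, -54, -45]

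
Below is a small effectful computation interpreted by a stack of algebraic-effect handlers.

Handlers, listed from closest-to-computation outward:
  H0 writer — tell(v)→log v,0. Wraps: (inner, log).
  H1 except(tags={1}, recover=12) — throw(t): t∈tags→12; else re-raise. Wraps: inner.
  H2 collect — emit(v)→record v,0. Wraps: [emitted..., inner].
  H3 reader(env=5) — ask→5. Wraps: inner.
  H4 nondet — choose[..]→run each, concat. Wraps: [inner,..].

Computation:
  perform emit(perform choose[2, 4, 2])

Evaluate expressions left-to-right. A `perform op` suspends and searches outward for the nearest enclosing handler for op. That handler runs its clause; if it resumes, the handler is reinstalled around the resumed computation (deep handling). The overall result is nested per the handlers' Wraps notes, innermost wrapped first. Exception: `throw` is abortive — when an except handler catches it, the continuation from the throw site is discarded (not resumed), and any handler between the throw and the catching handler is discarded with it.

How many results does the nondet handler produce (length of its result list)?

Working:
choose[2, 4, 2] @ H4
  branch[0] choose=2:
    emit(2) @ H2 ⇒ out+=2
    H0 returns (0, ())
    H1 returns (0, ())
    H2 returns [2, (0, ())]
    H3 returns [2, (0, ())]
    H4 returns [[2, (0, ())]]
  branch[1] choose=4:
    emit(4) @ H2 ⇒ out+=4
    H0 returns (0, ())
    H1 returns (0, ())
    H2 returns [4, (0, ())]
    H3 returns [4, (0, ())]
    H4 returns [[4, (0, ())]]
  branch[2] choose=2:
    emit(2) @ H2 ⇒ out+=2
    H0 returns (0, ())
    H1 returns (0, ())
    H2 returns [2, (0, ())]
    H3 returns [2, (0, ())]
    H4 returns [[2, (0, ())]]
= [[2, (0, ())], [4, (0, ())], [2, (0, ())]]

Answer: 3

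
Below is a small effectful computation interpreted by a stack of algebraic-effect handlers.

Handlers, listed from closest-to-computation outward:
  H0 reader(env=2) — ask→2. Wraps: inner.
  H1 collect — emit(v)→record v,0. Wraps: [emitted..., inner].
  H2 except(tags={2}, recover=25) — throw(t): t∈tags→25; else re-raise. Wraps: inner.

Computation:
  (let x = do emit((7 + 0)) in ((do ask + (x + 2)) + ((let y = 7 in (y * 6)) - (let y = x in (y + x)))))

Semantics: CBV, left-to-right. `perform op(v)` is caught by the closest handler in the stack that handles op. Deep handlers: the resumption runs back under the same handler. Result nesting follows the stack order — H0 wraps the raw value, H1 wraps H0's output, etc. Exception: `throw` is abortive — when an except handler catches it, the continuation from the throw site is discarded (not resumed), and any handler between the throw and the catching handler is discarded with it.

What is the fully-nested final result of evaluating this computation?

Answer: [7, 46]

Step-by-step:
emit(7) @ H1 ⇒ out+=7
ask @ H0 ⇒ 2
H0 returns 46
H1 returns [7, 46]
H2 returns [7, 46]
= [7, 46]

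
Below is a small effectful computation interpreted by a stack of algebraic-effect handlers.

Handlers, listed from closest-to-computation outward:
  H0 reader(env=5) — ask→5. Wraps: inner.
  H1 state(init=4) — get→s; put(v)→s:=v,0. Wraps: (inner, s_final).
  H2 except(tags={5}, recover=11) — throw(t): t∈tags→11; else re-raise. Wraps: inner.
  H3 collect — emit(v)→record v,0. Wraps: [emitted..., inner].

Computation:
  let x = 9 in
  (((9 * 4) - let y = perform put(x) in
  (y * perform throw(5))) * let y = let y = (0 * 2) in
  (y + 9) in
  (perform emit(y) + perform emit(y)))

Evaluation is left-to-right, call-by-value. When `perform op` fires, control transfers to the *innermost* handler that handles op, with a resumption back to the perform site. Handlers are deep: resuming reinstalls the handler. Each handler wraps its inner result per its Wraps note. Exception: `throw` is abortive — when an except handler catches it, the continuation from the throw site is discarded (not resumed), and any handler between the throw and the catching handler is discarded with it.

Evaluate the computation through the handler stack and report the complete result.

Evaluation trace:
put(9) @ H1 ⇒ s:=9
throw(5) @ H2 caught ⇒ 11
H3 returns [11]
= [11]

Answer: [11]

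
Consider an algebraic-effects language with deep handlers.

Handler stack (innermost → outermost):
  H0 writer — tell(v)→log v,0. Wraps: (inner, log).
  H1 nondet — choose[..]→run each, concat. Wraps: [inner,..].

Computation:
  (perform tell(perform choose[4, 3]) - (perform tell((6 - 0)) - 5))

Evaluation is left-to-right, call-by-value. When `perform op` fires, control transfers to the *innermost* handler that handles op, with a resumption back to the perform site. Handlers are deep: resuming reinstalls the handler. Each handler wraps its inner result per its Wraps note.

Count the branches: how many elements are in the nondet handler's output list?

Working:
choose[4, 3] @ H1
  branch[0] choose=4:
    tell(4) @ H0 ⇒ log+=4
    tell(6) @ H0 ⇒ log+=6
    H0 returns (5, (4, 6))
    H1 returns [(5, (4, 6))]
  branch[1] choose=3:
    tell(3) @ H0 ⇒ log+=3
    tell(6) @ H0 ⇒ log+=6
    H0 returns (5, (3, 6))
    H1 returns [(5, (3, 6))]
= [(5, (4, 6)), (5, (3, 6))]

Answer: 2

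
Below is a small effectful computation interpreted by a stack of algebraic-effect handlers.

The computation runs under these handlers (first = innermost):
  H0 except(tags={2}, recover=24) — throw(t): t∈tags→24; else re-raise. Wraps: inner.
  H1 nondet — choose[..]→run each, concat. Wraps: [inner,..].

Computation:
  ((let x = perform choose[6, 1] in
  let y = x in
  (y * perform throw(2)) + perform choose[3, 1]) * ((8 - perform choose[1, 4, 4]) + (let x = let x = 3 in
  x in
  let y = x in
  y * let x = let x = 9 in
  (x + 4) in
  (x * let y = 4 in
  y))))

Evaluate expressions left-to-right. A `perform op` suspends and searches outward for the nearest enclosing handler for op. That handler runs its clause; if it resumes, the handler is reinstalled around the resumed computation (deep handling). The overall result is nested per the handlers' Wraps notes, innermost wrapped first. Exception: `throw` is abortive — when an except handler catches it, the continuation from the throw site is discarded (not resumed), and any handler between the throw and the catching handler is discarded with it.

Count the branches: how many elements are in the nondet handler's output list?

Evaluation trace:
choose[6, 1] @ H1
  branch[0] choose=6:
    throw(2) @ H0 caught ⇒ 24
    H1 returns [24]
  branch[1] choose=1:
    throw(2) @ H0 caught ⇒ 24
    H1 returns [24]
= [24, 24]

Answer: 2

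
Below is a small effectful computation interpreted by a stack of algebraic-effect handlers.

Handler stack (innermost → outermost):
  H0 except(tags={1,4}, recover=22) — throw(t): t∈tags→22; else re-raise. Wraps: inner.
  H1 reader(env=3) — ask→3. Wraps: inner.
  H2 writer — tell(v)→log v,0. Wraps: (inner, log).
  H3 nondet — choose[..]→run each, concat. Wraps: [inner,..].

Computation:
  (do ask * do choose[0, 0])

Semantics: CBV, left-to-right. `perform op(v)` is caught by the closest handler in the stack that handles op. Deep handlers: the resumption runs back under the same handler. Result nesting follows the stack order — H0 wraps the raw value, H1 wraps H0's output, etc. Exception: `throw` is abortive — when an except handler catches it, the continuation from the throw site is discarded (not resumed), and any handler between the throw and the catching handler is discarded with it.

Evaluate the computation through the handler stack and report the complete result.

Step-by-step:
ask @ H1 ⇒ 3
choose[0, 0] @ H3
  branch[0] choose=0:
    H0 returns 0
    H1 returns 0
    H2 returns (0, ())
    H3 returns [(0, ())]
  branch[1] choose=0:
    H0 returns 0
    H1 returns 0
    H2 returns (0, ())
    H3 returns [(0, ())]
= [(0, ()), (0, ())]

Answer: [(0, ()), (0, ())]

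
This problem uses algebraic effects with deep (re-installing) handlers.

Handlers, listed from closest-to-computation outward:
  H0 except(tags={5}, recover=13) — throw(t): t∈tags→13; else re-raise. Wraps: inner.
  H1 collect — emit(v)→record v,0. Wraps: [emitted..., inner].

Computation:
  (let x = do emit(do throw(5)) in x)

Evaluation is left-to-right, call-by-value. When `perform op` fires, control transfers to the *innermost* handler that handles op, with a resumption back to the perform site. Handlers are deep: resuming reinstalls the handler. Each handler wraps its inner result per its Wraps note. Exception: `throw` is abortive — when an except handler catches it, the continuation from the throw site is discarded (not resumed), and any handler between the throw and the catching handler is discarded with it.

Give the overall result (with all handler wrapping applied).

Working:
throw(5) @ H0 caught ⇒ 13
H1 returns [13]
= [13]

Answer: [13]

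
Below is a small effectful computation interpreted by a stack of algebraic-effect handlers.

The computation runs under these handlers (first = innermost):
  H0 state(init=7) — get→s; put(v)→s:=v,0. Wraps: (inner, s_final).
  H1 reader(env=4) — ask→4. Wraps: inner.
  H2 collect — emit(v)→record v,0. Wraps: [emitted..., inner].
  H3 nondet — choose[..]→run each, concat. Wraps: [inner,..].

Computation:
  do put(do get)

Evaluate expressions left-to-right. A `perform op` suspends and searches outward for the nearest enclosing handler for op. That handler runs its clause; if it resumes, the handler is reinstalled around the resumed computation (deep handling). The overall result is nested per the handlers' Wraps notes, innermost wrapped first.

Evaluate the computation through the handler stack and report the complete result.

Working:
get @ H0 ⇒ 7
put(7) @ H0 ⇒ s:=7
H0 returns (0, 7)
H1 returns (0, 7)
H2 returns [(0, 7)]
H3 returns [[(0, 7)]]
= [[(0, 7)]]

Answer: [[(0, 7)]]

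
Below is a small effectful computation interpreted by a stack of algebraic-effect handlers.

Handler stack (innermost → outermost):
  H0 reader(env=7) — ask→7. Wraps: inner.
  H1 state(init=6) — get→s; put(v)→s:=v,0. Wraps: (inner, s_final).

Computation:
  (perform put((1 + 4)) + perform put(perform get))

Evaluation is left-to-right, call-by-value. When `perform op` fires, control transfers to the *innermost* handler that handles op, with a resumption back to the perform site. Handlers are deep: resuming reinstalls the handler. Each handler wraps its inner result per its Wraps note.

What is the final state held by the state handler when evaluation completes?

Evaluation trace:
put(5) @ H1 ⇒ s:=5
get @ H1 ⇒ 5
put(5) @ H1 ⇒ s:=5
H0 returns 0
H1 returns (0, 5)
= (0, 5)

Answer: 5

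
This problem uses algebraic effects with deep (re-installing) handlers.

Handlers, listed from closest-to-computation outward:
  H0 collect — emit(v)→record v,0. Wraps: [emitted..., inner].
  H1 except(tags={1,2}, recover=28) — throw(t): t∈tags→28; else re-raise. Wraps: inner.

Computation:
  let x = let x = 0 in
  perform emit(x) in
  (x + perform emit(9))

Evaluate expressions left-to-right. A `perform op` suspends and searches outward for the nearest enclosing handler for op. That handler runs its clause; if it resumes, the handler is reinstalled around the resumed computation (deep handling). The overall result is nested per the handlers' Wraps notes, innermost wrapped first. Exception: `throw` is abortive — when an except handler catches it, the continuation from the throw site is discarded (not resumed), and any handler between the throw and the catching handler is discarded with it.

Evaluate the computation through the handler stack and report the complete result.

Evaluation trace:
emit(0) @ H0 ⇒ out+=0
emit(9) @ H0 ⇒ out+=9
H0 returns [0, 9, 0]
H1 returns [0, 9, 0]
= [0, 9, 0]

Answer: [0, 9, 0]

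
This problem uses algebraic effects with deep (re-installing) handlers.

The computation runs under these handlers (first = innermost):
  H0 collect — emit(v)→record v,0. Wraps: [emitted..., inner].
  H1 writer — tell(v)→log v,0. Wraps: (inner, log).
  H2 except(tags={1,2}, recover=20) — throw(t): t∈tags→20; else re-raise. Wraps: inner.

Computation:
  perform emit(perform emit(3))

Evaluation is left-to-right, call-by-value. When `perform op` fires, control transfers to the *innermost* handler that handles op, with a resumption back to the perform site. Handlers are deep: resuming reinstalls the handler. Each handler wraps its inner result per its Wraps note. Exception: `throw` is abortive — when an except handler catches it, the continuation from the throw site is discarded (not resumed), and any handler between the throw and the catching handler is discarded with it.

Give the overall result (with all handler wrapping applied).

Working:
emit(3) @ H0 ⇒ out+=3
emit(0) @ H0 ⇒ out+=0
H0 returns [3, 0, 0]
H1 returns ([3, 0, 0], ())
H2 returns ([3, 0, 0], ())
= ([3, 0, 0], ())

Answer: ([3, 0, 0], ())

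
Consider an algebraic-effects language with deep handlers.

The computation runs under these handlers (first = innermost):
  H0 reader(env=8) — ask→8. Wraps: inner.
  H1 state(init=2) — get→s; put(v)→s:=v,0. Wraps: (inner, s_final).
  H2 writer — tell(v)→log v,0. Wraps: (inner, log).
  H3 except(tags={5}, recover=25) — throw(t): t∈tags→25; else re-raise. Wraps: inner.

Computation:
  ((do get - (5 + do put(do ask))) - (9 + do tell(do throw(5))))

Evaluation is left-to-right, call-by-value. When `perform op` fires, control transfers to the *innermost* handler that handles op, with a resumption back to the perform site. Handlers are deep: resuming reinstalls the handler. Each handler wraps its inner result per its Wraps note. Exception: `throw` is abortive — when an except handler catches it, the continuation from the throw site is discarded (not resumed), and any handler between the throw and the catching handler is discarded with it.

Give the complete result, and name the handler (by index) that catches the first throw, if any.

Answer: 25 ; first throw caught by: H3

Working:
get @ H1 ⇒ 2
ask @ H0 ⇒ 8
put(8) @ H1 ⇒ s:=8
throw(5) @ H3 caught ⇒ 25
= 25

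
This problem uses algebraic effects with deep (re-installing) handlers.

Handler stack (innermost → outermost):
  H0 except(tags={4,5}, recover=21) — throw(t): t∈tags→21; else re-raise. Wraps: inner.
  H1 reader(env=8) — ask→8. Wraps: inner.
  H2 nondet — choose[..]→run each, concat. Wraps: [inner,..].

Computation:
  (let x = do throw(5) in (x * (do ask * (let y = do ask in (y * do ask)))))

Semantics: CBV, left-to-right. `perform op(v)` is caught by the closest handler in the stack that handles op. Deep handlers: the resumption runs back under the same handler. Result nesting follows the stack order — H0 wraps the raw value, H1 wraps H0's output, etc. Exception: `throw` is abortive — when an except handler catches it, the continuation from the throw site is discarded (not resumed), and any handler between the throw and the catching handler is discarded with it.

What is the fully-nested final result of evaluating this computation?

Answer: [21]

Evaluation trace:
throw(5) @ H0 caught ⇒ 21
H1 returns 21
H2 returns [21]
= [21]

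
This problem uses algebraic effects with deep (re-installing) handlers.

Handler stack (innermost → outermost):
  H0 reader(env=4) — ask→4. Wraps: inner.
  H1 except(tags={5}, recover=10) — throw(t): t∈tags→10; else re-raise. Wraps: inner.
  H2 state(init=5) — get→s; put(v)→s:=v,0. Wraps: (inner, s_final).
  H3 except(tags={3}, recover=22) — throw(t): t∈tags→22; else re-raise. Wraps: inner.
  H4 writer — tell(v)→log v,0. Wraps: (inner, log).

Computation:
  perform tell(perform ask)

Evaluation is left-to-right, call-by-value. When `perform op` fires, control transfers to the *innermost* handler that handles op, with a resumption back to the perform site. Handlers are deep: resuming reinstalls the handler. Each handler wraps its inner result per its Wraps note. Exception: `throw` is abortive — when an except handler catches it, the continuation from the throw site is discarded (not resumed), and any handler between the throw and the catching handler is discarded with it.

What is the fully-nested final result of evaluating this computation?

Working:
ask @ H0 ⇒ 4
tell(4) @ H4 ⇒ log+=4
H0 returns 0
H1 returns 0
H2 returns (0, 5)
H3 returns (0, 5)
H4 returns ((0, 5), (4))
= ((0, 5), (4))

Answer: ((0, 5), (4))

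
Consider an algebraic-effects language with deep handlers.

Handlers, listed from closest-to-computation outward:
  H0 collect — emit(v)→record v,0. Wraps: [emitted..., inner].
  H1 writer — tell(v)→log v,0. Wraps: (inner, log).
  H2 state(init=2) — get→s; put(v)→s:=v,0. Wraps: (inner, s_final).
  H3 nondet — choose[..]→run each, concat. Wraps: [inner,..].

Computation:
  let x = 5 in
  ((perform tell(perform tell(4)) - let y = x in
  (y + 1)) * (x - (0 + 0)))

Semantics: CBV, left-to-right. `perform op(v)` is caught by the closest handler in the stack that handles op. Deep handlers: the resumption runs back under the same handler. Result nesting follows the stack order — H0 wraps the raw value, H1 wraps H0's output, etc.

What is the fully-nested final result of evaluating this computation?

Answer: [(([-30], (4, 0)), 2)]

Step-by-step:
tell(4) @ H1 ⇒ log+=4
tell(0) @ H1 ⇒ log+=0
H0 returns [-30]
H1 returns ([-30], (4, 0))
H2 returns (([-30], (4, 0)), 2)
H3 returns [(([-30], (4, 0)), 2)]
= [(([-30], (4, 0)), 2)]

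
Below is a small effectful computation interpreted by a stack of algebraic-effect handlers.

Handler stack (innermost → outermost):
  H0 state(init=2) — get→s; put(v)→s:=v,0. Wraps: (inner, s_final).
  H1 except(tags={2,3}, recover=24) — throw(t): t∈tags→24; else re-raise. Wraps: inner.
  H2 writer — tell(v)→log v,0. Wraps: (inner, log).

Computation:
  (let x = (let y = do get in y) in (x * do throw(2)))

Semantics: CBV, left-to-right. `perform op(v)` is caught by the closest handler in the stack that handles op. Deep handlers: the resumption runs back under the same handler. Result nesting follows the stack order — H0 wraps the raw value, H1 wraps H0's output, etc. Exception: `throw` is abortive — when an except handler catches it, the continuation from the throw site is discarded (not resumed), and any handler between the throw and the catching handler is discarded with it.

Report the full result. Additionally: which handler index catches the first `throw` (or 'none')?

Step-by-step:
get @ H0 ⇒ 2
throw(2) @ H1 caught ⇒ 24
H2 returns (24, ())
= (24, ())

Answer: (24, ()) ; first throw caught by: H1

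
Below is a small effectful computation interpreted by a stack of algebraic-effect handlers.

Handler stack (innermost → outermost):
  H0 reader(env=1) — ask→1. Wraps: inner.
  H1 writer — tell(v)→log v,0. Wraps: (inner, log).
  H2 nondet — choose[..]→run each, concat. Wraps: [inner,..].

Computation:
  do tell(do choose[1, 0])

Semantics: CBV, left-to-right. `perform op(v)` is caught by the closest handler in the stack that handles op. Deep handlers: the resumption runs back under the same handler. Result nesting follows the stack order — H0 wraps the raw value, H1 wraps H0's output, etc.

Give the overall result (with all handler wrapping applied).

Answer: [(0, (1)), (0, (0))]

Step-by-step:
choose[1, 0] @ H2
  branch[0] choose=1:
    tell(1) @ H1 ⇒ log+=1
    H0 returns 0
    H1 returns (0, (1))
    H2 returns [(0, (1))]
  branch[1] choose=0:
    tell(0) @ H1 ⇒ log+=0
    H0 returns 0
    H1 returns (0, (0))
    H2 returns [(0, (0))]
= [(0, (1)), (0, (0))]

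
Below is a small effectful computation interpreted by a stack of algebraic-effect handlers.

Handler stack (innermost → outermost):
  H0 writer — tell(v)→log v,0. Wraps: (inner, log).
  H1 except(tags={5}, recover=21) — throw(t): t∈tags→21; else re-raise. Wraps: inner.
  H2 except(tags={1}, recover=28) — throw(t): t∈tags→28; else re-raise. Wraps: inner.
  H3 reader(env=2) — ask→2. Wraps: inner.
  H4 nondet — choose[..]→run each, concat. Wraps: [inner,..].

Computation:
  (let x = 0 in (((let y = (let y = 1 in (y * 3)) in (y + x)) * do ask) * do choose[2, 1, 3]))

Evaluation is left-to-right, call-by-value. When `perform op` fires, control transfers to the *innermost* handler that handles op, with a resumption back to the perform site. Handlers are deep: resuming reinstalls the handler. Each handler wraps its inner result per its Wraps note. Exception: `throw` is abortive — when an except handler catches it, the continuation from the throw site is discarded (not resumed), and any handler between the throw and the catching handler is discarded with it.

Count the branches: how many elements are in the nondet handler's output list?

Working:
ask @ H3 ⇒ 2
choose[2, 1, 3] @ H4
  branch[0] choose=2:
    H0 returns (12, ())
    H1 returns (12, ())
    H2 returns (12, ())
    H3 returns (12, ())
    H4 returns [(12, ())]
  branch[1] choose=1:
    H0 returns (6, ())
    H1 returns (6, ())
    H2 returns (6, ())
    H3 returns (6, ())
    H4 returns [(6, ())]
  branch[2] choose=3:
    H0 returns (18, ())
    H1 returns (18, ())
    H2 returns (18, ())
    H3 returns (18, ())
    H4 returns [(18, ())]
= [(12, ()), (6, ()), (18, ())]

Answer: 3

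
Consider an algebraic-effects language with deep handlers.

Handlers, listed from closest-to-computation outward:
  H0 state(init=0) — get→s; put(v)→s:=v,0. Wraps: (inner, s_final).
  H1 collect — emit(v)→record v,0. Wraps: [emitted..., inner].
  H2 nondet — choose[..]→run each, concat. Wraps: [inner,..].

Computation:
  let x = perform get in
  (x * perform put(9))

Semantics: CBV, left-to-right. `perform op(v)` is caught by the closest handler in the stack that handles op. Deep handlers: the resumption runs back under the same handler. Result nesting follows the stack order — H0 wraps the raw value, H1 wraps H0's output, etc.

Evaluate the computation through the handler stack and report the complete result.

Answer: [[(0, 9)]]

Evaluation trace:
get @ H0 ⇒ 0
put(9) @ H0 ⇒ s:=9
H0 returns (0, 9)
H1 returns [(0, 9)]
H2 returns [[(0, 9)]]
= [[(0, 9)]]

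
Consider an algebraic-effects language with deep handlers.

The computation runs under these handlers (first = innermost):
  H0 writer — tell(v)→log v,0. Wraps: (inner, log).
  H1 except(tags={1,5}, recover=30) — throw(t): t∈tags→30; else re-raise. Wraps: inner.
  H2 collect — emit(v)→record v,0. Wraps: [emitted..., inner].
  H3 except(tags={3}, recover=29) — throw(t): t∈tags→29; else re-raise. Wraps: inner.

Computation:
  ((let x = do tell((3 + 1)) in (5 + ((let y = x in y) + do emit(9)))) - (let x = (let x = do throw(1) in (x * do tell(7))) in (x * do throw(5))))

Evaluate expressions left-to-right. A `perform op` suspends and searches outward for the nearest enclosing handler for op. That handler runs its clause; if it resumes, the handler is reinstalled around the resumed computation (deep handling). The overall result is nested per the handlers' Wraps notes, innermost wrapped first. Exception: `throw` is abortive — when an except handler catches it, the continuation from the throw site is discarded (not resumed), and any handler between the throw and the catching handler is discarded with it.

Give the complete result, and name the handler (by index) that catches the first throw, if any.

Answer: [9, 30] ; first throw caught by: H1

Step-by-step:
tell(4) @ H0 ⇒ log+=4
emit(9) @ H2 ⇒ out+=9
throw(1) @ H1 caught ⇒ 30
H2 returns [9, 30]
H3 returns [9, 30]
= [9, 30]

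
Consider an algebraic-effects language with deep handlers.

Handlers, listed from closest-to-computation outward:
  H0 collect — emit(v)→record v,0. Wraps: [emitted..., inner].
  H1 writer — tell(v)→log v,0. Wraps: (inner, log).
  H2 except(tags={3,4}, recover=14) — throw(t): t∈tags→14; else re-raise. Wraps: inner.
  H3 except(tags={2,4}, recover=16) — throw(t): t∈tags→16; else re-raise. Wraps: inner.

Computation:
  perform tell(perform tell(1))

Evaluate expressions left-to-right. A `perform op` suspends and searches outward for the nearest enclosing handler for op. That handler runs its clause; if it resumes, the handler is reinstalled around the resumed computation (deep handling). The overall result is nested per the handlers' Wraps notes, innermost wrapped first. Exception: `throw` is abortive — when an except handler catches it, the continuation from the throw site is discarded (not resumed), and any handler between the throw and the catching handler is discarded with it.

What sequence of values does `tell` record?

Evaluation trace:
tell(1) @ H1 ⇒ log+=1
tell(0) @ H1 ⇒ log+=0
H0 returns [0]
H1 returns ([0], (1, 0))
H2 returns ([0], (1, 0))
H3 returns ([0], (1, 0))
= ([0], (1, 0))

Answer: (1, 0)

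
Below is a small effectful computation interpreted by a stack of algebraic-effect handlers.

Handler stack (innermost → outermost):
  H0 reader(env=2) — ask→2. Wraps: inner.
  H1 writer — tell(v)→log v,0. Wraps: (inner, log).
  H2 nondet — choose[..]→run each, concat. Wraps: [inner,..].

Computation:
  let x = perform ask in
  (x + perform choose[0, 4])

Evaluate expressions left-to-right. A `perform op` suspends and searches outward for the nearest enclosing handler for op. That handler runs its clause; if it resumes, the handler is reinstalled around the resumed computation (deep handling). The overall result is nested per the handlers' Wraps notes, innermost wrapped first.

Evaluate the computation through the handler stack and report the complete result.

Working:
ask @ H0 ⇒ 2
choose[0, 4] @ H2
  branch[0] choose=0:
    H0 returns 2
    H1 returns (2, ())
    H2 returns [(2, ())]
  branch[1] choose=4:
    H0 returns 6
    H1 returns (6, ())
    H2 returns [(6, ())]
= [(2, ()), (6, ())]

Answer: [(2, ()), (6, ())]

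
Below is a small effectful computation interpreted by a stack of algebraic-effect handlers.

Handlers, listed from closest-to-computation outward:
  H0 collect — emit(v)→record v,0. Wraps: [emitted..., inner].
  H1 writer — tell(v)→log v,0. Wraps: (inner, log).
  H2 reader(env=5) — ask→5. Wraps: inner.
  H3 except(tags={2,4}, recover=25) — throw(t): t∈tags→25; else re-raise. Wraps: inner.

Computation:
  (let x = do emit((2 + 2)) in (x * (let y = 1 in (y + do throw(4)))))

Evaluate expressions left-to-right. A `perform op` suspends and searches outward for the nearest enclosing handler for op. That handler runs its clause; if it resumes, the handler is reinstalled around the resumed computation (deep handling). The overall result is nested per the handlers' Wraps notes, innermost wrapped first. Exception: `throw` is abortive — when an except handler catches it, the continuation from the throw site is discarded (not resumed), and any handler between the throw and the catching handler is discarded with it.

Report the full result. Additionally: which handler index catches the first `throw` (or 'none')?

Working:
emit(4) @ H0 ⇒ out+=4
throw(4) @ H3 caught ⇒ 25
= 25

Answer: 25 ; first throw caught by: H3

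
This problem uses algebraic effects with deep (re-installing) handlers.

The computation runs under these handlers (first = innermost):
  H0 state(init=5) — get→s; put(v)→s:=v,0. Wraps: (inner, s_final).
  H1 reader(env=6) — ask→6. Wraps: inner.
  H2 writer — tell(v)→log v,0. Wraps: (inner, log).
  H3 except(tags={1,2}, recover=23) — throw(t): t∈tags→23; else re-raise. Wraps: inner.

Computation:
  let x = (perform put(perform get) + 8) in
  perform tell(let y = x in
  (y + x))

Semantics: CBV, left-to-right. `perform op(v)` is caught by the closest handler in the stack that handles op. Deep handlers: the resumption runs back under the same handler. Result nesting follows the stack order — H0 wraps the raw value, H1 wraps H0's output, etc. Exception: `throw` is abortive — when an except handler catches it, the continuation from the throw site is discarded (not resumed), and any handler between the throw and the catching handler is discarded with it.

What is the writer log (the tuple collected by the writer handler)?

Answer: (16)

Working:
get @ H0 ⇒ 5
put(5) @ H0 ⇒ s:=5
tell(16) @ H2 ⇒ log+=16
H0 returns (0, 5)
H1 returns (0, 5)
H2 returns ((0, 5), (16))
H3 returns ((0, 5), (16))
= ((0, 5), (16))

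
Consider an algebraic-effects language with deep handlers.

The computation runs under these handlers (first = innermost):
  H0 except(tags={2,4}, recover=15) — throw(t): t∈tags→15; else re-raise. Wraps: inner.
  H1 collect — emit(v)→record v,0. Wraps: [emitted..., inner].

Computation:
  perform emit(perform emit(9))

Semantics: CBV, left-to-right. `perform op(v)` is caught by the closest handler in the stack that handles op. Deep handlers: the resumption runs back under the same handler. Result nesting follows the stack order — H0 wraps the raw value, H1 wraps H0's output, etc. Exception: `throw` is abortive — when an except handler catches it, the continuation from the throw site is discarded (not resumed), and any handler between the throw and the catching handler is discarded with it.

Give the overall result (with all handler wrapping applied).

Step-by-step:
emit(9) @ H1 ⇒ out+=9
emit(0) @ H1 ⇒ out+=0
H0 returns 0
H1 returns [9, 0, 0]
= [9, 0, 0]

Answer: [9, 0, 0]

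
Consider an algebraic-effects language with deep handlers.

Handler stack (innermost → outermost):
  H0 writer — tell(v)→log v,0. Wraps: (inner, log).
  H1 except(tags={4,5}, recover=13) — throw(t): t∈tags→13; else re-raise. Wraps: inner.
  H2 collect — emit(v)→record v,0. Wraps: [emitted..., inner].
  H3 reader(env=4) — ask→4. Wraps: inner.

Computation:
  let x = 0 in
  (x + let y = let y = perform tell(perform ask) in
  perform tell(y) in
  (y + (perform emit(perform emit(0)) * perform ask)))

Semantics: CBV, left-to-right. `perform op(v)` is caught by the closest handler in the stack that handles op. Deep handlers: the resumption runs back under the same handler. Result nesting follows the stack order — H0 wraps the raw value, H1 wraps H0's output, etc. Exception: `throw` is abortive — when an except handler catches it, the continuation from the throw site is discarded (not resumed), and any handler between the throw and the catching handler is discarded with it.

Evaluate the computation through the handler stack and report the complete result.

Answer: [0, 0, (0, (4, 0))]

Working:
ask @ H3 ⇒ 4
tell(4) @ H0 ⇒ log+=4
tell(0) @ H0 ⇒ log+=0
emit(0) @ H2 ⇒ out+=0
emit(0) @ H2 ⇒ out+=0
ask @ H3 ⇒ 4
H0 returns (0, (4, 0))
H1 returns (0, (4, 0))
H2 returns [0, 0, (0, (4, 0))]
H3 returns [0, 0, (0, (4, 0))]
= [0, 0, (0, (4, 0))]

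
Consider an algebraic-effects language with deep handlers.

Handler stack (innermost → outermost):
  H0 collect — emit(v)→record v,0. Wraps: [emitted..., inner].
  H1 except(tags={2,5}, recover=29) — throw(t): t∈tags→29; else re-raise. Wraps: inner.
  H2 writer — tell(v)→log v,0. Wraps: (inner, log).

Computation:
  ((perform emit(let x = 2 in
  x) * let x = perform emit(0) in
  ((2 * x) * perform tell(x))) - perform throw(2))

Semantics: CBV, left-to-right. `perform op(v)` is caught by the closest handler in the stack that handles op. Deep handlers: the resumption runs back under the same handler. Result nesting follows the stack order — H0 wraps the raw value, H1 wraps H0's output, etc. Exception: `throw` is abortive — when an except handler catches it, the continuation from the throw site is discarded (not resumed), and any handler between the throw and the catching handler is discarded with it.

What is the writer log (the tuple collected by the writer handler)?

Answer: (0)

Step-by-step:
emit(2) @ H0 ⇒ out+=2
emit(0) @ H0 ⇒ out+=0
tell(0) @ H2 ⇒ log+=0
throw(2) @ H1 caught ⇒ 29
H2 returns (29, (0))
= (29, (0))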